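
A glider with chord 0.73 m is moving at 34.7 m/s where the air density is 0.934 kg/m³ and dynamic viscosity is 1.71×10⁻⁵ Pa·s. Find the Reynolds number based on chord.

Re = ρ·v·c/μ = 0.934 × 34.7 × 0.73 / (1.71×10⁻⁵) = 1.38×10^6

Re = 1.38×10^6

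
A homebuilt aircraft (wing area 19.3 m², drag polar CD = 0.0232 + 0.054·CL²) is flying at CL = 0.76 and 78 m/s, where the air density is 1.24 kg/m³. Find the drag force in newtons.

D = 3960 N

CD = 0.0232 + 0.054 × 0.76² = 0.05439
D = ½ρv²S·CD = ½ × 1.24 × 78² × 19.3 × 0.05439 = 3960 N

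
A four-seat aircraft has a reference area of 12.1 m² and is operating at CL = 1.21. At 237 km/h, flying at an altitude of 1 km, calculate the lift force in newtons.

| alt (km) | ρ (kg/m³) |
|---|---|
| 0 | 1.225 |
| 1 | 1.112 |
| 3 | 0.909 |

At 1 km, from the table: ρ = 1.112 kg/m³.
Convert speed: v = 237 km/h ÷ 3.6 = 65.83 m/s.
Dynamic pressure q = ½ρv² = ½ × 1.112 × 65.83² = 2410 Pa.
L = q·S·CL = 2410 × 12.1 × 1.21 = 35300 N ≈ 35.3 kN

L = 35300 N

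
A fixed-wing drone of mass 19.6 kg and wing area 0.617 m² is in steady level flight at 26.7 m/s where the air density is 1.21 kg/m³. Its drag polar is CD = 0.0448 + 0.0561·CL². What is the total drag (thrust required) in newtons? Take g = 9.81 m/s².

D = 19.7 N

In steady level flight, lift balances weight: W = mg = 19.6 × 9.81 = 192.28 N.
q = ½ρv² = ½ × 1.21 × 26.7² = 431.3 Pa.
CL = 2W/(ρv²S) = 2×192.28/(1.21×26.7²×0.617) = 0.7225.
CD = 0.0448 + 0.0561 × 0.7225² = 0.07409.
D = q·S·CD = 431.3 × 0.617 × 0.07409 = 19.72 N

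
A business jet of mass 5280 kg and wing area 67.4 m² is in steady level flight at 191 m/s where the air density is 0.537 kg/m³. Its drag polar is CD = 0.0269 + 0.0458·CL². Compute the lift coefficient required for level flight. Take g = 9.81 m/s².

CL = 0.0785

Level flight ⇒ L = W = m·g = 5280 × 9.81 = 51797 N.
Dynamic pressure q = 0.5 × 0.537 × 191² = 9795 Pa.
CL = W/(q·S) = 51797 / (9795 × 67.4) = 0.07846.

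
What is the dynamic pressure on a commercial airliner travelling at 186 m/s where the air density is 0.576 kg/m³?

q = ½ρv² = ½ × 0.576 × 186² = 9960 Pa

q = 9960 Pa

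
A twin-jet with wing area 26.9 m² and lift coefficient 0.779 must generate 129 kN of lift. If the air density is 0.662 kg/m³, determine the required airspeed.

L = ½ρv²S·CL ⇒ v = √(2L/(ρ·S·CL))
v = √(2 × 1.29×10^5 / (0.662 × 26.9 × 0.779)) = √18600 = 136 m/s

v = 136 m/s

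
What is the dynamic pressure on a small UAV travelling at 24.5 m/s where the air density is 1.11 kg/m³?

q = ½ρv² = ½ × 1.11 × 24.5² = 333 Pa

q = 333 Pa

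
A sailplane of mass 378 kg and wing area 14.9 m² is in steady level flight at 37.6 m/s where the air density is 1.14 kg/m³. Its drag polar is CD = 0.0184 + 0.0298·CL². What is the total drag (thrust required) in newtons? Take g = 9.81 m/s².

D = 255 N

In steady level flight, lift balances weight: W = mg = 378 × 9.81 = 3708.2 N.
q = ½ρv² = ½ × 1.14 × 37.6² = 805.8 Pa.
Required CL = L/(qS) = 3708.2/(805.8·14.9) = 0.3088.
CD = 0.0184 + 0.0298 × 0.3088² = 0.02124.
D = q·S·CD = 805.8 × 14.9 × 0.02124 = 255.1 N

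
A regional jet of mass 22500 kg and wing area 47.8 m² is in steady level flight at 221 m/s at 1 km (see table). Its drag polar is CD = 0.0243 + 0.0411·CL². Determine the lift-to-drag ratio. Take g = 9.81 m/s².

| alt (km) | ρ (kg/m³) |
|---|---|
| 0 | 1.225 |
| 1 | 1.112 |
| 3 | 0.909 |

At 1 km, from the table: ρ = 1.112 kg/m³.
Level flight ⇒ L = W = m·g = 22500 × 9.81 = 2.2072×10^5 N.
Dynamic pressure q = 0.5 × 1.112 × 221² = 27160 Pa.
CL = 2W/(ρv²S) = 2×2.2072×10^5/(1.112×221²×47.8) = 0.17.
CD = 0.0243 + 0.0411 × 0.17² = 0.02549.
L/D = CL/CD = 0.17 / 0.02549 = 6.67

L/D = 6.67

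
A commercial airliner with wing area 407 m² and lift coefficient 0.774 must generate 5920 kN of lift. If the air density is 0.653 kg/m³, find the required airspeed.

L = ½ρv²S·CL ⇒ v = √(2L/(ρ·S·CL))
v = √(2 × 5.92×10^6 / (0.653 × 407 × 0.774)) = √57560 = 240 m/s

v = 240 m/s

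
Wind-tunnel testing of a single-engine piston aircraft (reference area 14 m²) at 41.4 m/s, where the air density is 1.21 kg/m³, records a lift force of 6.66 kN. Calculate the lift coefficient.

CL = 0.459

From L = ½ρv²S·CL, rearranging gives CL = 2L/(ρv²S).
CL = 2 × 6660 / (1.21 × 41.4² × 14) = 0.459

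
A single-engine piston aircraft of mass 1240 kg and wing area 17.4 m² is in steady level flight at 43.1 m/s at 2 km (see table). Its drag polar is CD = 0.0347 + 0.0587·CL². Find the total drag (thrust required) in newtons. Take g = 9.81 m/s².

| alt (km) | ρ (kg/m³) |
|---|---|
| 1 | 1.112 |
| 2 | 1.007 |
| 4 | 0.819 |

D = 1100 N

At 2 km, from the table: ρ = 1.007 kg/m³.
Weight W = mg = 1240 × 9.81 = 12164 N; in level flight L = W.
Dynamic pressure q = 0.5 × 1.007 × 43.1² = 935.3 Pa.
CL = W/(q·S) = 12164 / (935.3 × 17.4) = 0.7475.
CD = 0.0347 + 0.0587 × 0.7475² = 0.0675.
D = q·S·CD = 935.3 × 17.4 × 0.0675 = 1098 N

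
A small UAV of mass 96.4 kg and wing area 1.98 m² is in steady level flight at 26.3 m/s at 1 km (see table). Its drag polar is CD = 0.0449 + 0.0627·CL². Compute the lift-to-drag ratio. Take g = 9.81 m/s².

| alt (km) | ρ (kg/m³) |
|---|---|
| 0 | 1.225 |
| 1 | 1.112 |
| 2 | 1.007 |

At 1 km, from the table: ρ = 1.112 kg/m³.
In steady level flight, lift balances weight: W = mg = 96.4 × 9.81 = 945.68 N.
q = ½ρv² = ½ × 1.112 × 26.3² = 384.6 Pa.
Required CL = L/(qS) = 945.68/(384.6·1.98) = 1.242.
CD = 0.0449 + 0.0627 × 1.242² = 0.1416.
L/D = CL/CD = 1.242 / 0.1416 = 8.77

L/D = 8.77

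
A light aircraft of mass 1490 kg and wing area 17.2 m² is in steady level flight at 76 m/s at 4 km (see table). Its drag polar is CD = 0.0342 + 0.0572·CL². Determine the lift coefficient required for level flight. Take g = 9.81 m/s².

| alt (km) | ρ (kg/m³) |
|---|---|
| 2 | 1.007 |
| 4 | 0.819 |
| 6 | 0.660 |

At 4 km, from the table: ρ = 0.819 kg/m³.
Level flight ⇒ L = W = m·g = 1490 × 9.81 = 14617 N.
q = ½ρv² = ½ × 0.819 × 76² = 2365 Pa.
CL = 2W/(ρv²S) = 2×14617/(0.819×76²×17.2) = 0.3593.

CL = 0.359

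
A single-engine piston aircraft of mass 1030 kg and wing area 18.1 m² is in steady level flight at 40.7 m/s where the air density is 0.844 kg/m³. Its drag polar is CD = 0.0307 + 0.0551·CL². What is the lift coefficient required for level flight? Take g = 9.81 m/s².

In steady level flight, lift balances weight: W = mg = 1030 × 9.81 = 10104 N.
q = ½ρv² = ½ × 0.844 × 40.7² = 699 Pa.
CL = 2W/(ρv²S) = 2×10104/(0.844×40.7²×18.1) = 0.7986.

CL = 0.799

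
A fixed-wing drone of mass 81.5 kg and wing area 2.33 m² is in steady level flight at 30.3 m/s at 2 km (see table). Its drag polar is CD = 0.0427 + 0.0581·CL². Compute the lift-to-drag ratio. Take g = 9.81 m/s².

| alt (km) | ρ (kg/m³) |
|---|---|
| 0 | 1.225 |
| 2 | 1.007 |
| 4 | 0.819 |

At 2 km, from the table: ρ = 1.007 kg/m³.
Weight W = mg = 81.5 × 9.81 = 799.51 N; in level flight L = W.
q = ½ρv² = ½ × 1.007 × 30.3² = 462.3 Pa.
Required CL = L/(qS) = 799.51/(462.3·2.33) = 0.7423.
CD = 0.0427 + 0.0581 × 0.7423² = 0.07471.
L/D = CL/CD = 0.7423 / 0.07471 = 9.94

L/D = 9.94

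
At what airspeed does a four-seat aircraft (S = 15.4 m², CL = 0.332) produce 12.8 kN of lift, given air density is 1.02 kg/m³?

v = 70.1 m/s

L = ½ρv²S·CL ⇒ v = √(2L/(ρ·S·CL))
v = √(2 × 12800 / (1.02 × 15.4 × 0.332)) = √4909 = 70.1 m/s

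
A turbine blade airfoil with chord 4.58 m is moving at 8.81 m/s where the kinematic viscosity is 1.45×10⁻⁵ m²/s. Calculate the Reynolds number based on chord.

Re = 2.78×10^6

Re = v·c/ν = 8.81 × 4.58 / (1.45×10⁻⁵) = 2.78×10^6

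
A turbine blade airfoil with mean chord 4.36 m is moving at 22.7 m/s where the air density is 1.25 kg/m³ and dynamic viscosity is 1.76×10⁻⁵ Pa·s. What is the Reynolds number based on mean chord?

Re = ρ·v·c/μ = 1.25 × 22.7 × 4.36 / (1.76×10⁻⁵) = 7.03×10^6

Re = 7.03×10^6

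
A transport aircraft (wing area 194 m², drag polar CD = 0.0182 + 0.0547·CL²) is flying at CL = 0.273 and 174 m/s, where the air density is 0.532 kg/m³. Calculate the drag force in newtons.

D = 34800 N

CD = 0.0182 + 0.0547 × 0.273² = 0.02228
D = ½ρv²S·CD = ½ × 0.532 × 174² × 194 × 0.02228 = 34800 N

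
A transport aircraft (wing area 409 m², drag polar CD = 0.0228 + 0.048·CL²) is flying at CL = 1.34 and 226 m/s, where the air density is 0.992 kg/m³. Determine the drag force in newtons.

D = 1.13×10^6 N

CD = 0.0228 + 0.048 × 1.34² = 0.109
D = ½ρv²S·CD = ½ × 0.992 × 226² × 409 × 0.109 = 1.13×10^6 N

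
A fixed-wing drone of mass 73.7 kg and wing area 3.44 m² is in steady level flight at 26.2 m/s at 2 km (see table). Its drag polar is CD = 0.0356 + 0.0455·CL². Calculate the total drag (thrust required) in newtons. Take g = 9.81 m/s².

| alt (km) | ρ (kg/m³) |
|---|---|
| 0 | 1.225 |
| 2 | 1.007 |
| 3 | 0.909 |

At 2 km, from the table: ρ = 1.007 kg/m³.
Level flight ⇒ L = W = m·g = 73.7 × 9.81 = 723 N.
q = ½ρv² = ½ × 1.007 × 26.2² = 345.6 Pa.
CL = W/(q·S) = 723 / (345.6 × 3.44) = 0.6081.
CD = 0.0356 + 0.0455 × 0.6081² = 0.05243.
D = q·S·CD = 345.6 × 3.44 × 0.05243 = 62.33 N

D = 62.3 N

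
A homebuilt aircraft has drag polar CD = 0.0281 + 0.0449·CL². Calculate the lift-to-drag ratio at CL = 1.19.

L/D = 13

CD = 0.0281 + 0.0449 × 1.19² = 0.09168
L/D = CL/CD = 1.19 / 0.09168 = 13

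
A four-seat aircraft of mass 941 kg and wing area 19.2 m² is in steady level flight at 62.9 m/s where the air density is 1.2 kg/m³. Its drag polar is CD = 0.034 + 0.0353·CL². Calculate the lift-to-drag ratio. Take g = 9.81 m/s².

L/D = 5.71

In steady level flight, lift balances weight: W = mg = 941 × 9.81 = 9231.2 N.
Dynamic pressure q = 0.5 × 1.2 × 62.9² = 2374 Pa.
CL = 2W/(ρv²S) = 2×9231.2/(1.2×62.9²×19.2) = 0.2025.
CD = 0.034 + 0.0353 × 0.2025² = 0.03545.
L/D = CL/CD = 0.2025 / 0.03545 = 5.71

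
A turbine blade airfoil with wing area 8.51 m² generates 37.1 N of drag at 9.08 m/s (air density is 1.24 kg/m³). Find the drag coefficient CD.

From D = ½ρv²S·CD, rearranging gives CD = 2D/(ρv²S).
CD = 2 × 37.1 / (1.24 × 9.08² × 8.51) = 0.0853

CD = 0.0853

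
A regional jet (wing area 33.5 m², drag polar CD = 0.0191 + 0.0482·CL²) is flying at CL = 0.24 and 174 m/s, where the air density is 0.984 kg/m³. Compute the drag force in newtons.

D = 10900 N

CD = 0.0191 + 0.0482 × 0.24² = 0.02188
D = ½ρv²S·CD = ½ × 0.984 × 174² × 33.5 × 0.02188 = 10900 N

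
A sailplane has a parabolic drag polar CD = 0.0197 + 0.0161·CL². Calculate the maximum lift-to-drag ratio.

For CD = CD0 + K·CL², (L/D)max occurs at CL* = √(CD0/K) and equals 1/(2√(K·CD0)).
(L/D)max = 1/(2√(0.0161 × 0.0197)) = 1/(2 × 0.01781) = 28.1

(L/D)max = 28.1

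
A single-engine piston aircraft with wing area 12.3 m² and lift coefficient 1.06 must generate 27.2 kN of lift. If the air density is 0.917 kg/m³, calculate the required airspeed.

v = 67.5 m/s

L = ½ρv²S·CL ⇒ v = √(2L/(ρ·S·CL))
v = √(2 × 27200 / (0.917 × 12.3 × 1.06)) = √4550 = 67.5 m/s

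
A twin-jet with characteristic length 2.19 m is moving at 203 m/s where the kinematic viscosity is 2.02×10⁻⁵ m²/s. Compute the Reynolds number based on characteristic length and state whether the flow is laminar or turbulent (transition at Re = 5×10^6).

Re = v·c/ν = 203 × 2.19 / (2.02×10⁻⁵) = 2.2×10^7
Since 2.2×10^7 > 5×10^6, the flow is turbulent.

Re = 2.2×10^7 (turbulent)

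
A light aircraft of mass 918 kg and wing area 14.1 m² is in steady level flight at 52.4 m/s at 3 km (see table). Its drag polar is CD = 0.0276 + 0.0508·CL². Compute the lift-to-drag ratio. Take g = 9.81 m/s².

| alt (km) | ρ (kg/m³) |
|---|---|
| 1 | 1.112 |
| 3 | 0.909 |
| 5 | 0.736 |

L/D = 12.5

At 3 km, from the table: ρ = 0.909 kg/m³.
Level flight ⇒ L = W = m·g = 918 × 9.81 = 9005.6 N.
q = ½ρv² = ½ × 0.909 × 52.4² = 1248 Pa.
Required CL = L/(qS) = 9005.6/(1248·14.1) = 0.5118.
CD = 0.0276 + 0.0508 × 0.5118² = 0.04091.
L/D = CL/CD = 0.5118 / 0.04091 = 12.5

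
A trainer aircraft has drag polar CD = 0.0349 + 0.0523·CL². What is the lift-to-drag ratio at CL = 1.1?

CD = 0.0349 + 0.0523 × 1.1² = 0.09818
L/D = CL/CD = 1.1 / 0.09818 = 11.2

L/D = 11.2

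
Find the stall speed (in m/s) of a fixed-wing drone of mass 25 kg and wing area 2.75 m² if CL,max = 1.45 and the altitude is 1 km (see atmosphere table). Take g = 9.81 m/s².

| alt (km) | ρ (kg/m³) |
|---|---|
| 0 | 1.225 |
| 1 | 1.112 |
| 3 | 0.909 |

At 1 km, from the table: ρ = 1.112 kg/m³.
Stall occurs when L = W at CL,max. W = mg = 25 × 9.81 = 245.2 N.
V_stall = √(2W/(ρ·S·CL,max)) = √(2 × 245.2 / (1.112 × 2.75 × 1.45))
V_stall = √110.6 = 10.5 m/s

V_stall = 10.5 m/s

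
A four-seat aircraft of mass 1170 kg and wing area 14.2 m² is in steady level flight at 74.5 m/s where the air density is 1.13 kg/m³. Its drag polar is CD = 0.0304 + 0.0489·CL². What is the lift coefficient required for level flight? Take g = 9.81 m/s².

Level flight ⇒ L = W = m·g = 1170 × 9.81 = 11478 N.
Dynamic pressure q = 0.5 × 1.13 × 74.5² = 3136 Pa.
CL = W/(q·S) = 11478 / (3136 × 14.2) = 0.2578.

CL = 0.258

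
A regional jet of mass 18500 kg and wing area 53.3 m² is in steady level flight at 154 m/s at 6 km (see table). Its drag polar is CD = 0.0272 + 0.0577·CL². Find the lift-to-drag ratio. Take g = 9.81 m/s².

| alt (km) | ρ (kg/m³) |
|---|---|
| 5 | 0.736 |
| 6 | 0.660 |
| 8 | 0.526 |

At 6 km, from the table: ρ = 0.660 kg/m³.
In steady level flight, lift balances weight: W = mg = 18500 × 9.81 = 1.8148×10^5 N.
Dynamic pressure q = 0.5 × 0.66 × 154² = 7826 Pa.
CL = 2W/(ρv²S) = 2×1.8148×10^5/(0.66×154²×53.3) = 0.4351.
CD = 0.0272 + 0.0577 × 0.4351² = 0.03812.
L/D = CL/CD = 0.4351 / 0.03812 = 11.4

L/D = 11.4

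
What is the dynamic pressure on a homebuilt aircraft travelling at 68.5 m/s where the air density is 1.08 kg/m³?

q = ½ρv² = ½ × 1.08 × 68.5² = 2530 Pa

q = 2530 Pa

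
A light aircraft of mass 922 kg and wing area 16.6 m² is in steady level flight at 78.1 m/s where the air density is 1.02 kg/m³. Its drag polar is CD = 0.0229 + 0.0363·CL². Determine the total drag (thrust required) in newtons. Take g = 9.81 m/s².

Weight W = mg = 922 × 9.81 = 9044.8 N; in level flight L = W.
Dynamic pressure q = 0.5 × 1.02 × 78.1² = 3111 Pa.
CL = W/(q·S) = 9044.8 / (3111 × 16.6) = 0.1752.
CD = 0.0229 + 0.0363 × 0.1752² = 0.02401.
D = q·S·CD = 3111 × 16.6 × 0.02401 = 1240 N

D = 1240 N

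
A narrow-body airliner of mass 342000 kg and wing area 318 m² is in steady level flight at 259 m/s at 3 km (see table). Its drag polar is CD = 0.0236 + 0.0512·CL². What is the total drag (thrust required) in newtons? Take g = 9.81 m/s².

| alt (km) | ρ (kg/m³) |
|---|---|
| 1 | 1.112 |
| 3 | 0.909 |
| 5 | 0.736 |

At 3 km, from the table: ρ = 0.909 kg/m³.
In steady level flight, lift balances weight: W = mg = 342000 × 9.81 = 3.355×10^6 N.
Dynamic pressure q = 0.5 × 0.909 × 259² = 30490 Pa.
CL = W/(q·S) = 3.355×10^6 / (30490 × 318) = 0.346.
CD = 0.0236 + 0.0512 × 0.346² = 0.02973.
D = q·S·CD = 30490 × 318 × 0.02973 = 2.883×10^5 N

D = 2.88×10^5 N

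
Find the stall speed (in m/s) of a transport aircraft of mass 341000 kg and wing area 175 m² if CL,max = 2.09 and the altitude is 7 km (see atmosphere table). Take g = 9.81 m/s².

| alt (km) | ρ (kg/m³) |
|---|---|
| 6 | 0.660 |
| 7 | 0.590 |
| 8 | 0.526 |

At 7 km, from the table: ρ = 0.590 kg/m³.
Weight W = mg = 341000 × 9.81 = 3.345×10^6 N.
V_stall = √(2W/(ρ·S·CL,max)) = √(2 × 3.345×10^6 / (0.59 × 175 × 2.09))
V_stall = √31000 = 176 m/s

V_stall = 176 m/s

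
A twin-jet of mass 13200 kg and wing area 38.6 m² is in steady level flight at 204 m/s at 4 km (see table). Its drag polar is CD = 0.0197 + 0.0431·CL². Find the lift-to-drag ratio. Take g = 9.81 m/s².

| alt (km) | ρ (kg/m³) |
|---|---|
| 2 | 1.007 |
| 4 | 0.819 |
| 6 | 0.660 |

L/D = 9.21

At 4 km, from the table: ρ = 0.819 kg/m³.
In steady level flight, lift balances weight: W = mg = 13200 × 9.81 = 1.2949×10^5 N.
Dynamic pressure q = 0.5 × 0.819 × 204² = 17040 Pa.
Required CL = L/(qS) = 1.2949×10^5/(17040·38.6) = 0.1969.
CD = 0.0197 + 0.0431 × 0.1969² = 0.02137.
L/D = CL/CD = 0.1969 / 0.02137 = 9.21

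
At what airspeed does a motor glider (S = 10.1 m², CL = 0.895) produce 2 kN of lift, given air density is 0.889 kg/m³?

v = 22.3 m/s

L = ½ρv²S·CL ⇒ v = √(2L/(ρ·S·CL))
v = √(2 × 2000 / (0.889 × 10.1 × 0.895)) = √497.8 = 22.3 m/s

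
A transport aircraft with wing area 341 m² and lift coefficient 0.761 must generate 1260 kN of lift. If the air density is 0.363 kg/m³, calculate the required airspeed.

L = ½ρv²S·CL ⇒ v = √(2L/(ρ·S·CL))
v = √(2 × 1.26×10^6 / (0.363 × 341 × 0.761)) = √26750 = 164 m/s

v = 164 m/s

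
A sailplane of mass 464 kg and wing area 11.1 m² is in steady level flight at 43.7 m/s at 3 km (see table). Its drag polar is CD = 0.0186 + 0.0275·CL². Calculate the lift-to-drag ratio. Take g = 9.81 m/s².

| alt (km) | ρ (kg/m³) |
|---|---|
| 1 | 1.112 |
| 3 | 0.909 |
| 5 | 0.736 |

At 3 km, from the table: ρ = 0.909 kg/m³.
Weight W = mg = 464 × 9.81 = 4551.8 N; in level flight L = W.
Dynamic pressure q = 0.5 × 0.909 × 43.7² = 868 Pa.
Required CL = L/(qS) = 4551.8/(868·11.1) = 0.4725.
CD = 0.0186 + 0.0275 × 0.4725² = 0.02474.
L/D = CL/CD = 0.4725 / 0.02474 = 19.1

L/D = 19.1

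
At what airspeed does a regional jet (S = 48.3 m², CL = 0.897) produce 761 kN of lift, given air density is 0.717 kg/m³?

L = ½ρv²S·CL ⇒ v = √(2L/(ρ·S·CL))
v = √(2 × 7.61×10^5 / (0.717 × 48.3 × 0.897)) = √49000 = 221 m/s

v = 221 m/s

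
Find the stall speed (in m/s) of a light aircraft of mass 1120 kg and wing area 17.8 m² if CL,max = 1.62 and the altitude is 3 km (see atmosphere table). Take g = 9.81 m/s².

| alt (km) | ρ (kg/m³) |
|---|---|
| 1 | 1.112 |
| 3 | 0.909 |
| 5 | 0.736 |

V_stall = 29 m/s

At 3 km, from the table: ρ = 0.909 kg/m³.
At stall, lift equals weight: L = W = m·g = 1120 × 9.81 = 10990 N.
From L = ½ρV²S·CL,max = W: V_stall = √(2W/(ρSCL,max)) = √(2·10990/(0.909·17.8·1.62))
V_stall = √838.3 = 29 m/s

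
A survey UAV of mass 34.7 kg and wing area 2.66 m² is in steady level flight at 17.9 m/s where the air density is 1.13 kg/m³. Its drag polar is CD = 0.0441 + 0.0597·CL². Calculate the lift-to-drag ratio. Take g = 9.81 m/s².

L/D = 9.56

In steady level flight, lift balances weight: W = mg = 34.7 × 9.81 = 340.41 N.
q = ½ρv² = ½ × 1.13 × 17.9² = 181 Pa.
Required CL = L/(qS) = 340.41/(181·2.66) = 0.7069.
CD = 0.0441 + 0.0597 × 0.7069² = 0.07393.
L/D = CL/CD = 0.7069 / 0.07393 = 9.56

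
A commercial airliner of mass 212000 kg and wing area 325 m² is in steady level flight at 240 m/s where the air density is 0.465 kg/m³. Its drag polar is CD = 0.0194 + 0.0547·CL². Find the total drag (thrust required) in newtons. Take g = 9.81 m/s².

In steady level flight, lift balances weight: W = mg = 212000 × 9.81 = 2.0797×10^6 N.
Dynamic pressure q = 0.5 × 0.465 × 240² = 13390 Pa.
CL = 2W/(ρv²S) = 2×2.0797×10^6/(0.465×240²×325) = 0.4778.
CD = 0.0194 + 0.0547 × 0.4778² = 0.03189.
D = q·S·CD = 13390 × 325 × 0.03189 = 1.388×10^5 N

D = 1.39×10^5 N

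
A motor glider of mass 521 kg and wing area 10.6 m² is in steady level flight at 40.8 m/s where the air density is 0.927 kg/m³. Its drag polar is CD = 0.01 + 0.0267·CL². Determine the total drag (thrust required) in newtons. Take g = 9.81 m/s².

Weight W = mg = 521 × 9.81 = 5111 N; in level flight L = W.
Dynamic pressure q = 0.5 × 0.927 × 40.8² = 771.6 Pa.
CL = W/(q·S) = 5111 / (771.6 × 10.6) = 0.6249.
CD = 0.01 + 0.0267 × 0.6249² = 0.02043.
D = q·S·CD = 771.6 × 10.6 × 0.02043 = 167.1 N

D = 167 N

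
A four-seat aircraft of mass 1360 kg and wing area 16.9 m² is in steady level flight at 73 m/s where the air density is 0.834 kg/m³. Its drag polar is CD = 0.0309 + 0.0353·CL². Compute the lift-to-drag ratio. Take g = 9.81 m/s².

L/D = 10

In steady level flight, lift balances weight: W = mg = 1360 × 9.81 = 13342 N.
q = ½ρv² = ½ × 0.834 × 73² = 2222 Pa.
Required CL = L/(qS) = 13342/(2222·16.9) = 0.3553.
CD = 0.0309 + 0.0353 × 0.3553² = 0.03536.
L/D = CL/CD = 0.3553 / 0.03536 = 10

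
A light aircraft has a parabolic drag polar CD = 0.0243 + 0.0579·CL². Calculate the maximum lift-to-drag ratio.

For CD = CD0 + K·CL², (L/D)max occurs at CL* = √(CD0/K) and equals 1/(2√(K·CD0)).
(L/D)max = 1/(2√(0.0579 × 0.0243)) = 1/(2 × 0.03751) = 13.3

(L/D)max = 13.3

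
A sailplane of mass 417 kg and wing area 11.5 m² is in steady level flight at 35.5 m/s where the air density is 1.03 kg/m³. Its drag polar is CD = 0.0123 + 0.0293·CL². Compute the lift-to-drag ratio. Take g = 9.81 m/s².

Weight W = mg = 417 × 9.81 = 4090.8 N; in level flight L = W.
q = ½ρv² = ½ × 1.03 × 35.5² = 649 Pa.
CL = W/(q·S) = 4090.8 / (649 × 11.5) = 0.5481.
CD = 0.0123 + 0.0293 × 0.5481² = 0.0211.
L/D = CL/CD = 0.5481 / 0.0211 = 26

L/D = 26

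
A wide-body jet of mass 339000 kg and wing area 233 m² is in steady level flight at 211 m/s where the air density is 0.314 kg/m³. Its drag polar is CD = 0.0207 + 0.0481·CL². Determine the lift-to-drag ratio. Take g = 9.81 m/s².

L/D = 9.23

Level flight ⇒ L = W = m·g = 339000 × 9.81 = 3.3256×10^6 N.
q = ½ρv² = ½ × 0.314 × 211² = 6990 Pa.
Required CL = L/(qS) = 3.3256×10^6/(6990·233) = 2.042.
CD = 0.0207 + 0.0481 × 2.042² = 0.2213.
L/D = CL/CD = 2.042 / 0.2213 = 9.23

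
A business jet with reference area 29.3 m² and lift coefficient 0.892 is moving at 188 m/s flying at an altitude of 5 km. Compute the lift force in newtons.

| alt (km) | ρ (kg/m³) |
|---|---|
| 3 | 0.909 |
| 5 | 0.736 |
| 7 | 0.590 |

At 5 km, from the table: ρ = 0.736 kg/m³.
Dynamic pressure q = ½ρv² = ½ × 0.736 × 188² = 13010 Pa.
L = q·S·CL = 13010 × 29.3 × 0.892 = 3.4×10^5 N ≈ 340 kN

L = 3.4×10^5 N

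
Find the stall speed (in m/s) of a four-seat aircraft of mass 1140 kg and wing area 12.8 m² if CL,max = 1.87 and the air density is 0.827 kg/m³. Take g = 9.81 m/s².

V_stall = 33.6 m/s

At stall, lift equals weight: L = W = m·g = 1140 × 9.81 = 11180 N.
V_stall = √(2W/(ρ·S·CL,max)) = √(2 × 11180 / (0.827 × 12.8 × 1.87))
V_stall = √1130 = 33.6 m/s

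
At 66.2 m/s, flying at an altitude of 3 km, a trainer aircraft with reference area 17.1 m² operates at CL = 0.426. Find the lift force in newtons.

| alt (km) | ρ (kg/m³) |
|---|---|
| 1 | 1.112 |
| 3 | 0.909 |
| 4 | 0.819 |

L = 14500 N

At 3 km, from the table: ρ = 0.909 kg/m³.
Dynamic pressure q = ½ρv² = ½ × 0.909 × 66.2² = 1992 Pa.
L = q·S·CL = 1992 × 17.1 × 0.426 = 14500 N ≈ 14.5 kN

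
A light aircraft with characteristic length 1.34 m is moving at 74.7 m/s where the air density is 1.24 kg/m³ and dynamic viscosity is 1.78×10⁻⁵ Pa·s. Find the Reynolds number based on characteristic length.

Re = ρ·v·c/μ = 1.24 × 74.7 × 1.34 / (1.78×10⁻⁵) = 6.97×10^6

Re = 6.97×10^6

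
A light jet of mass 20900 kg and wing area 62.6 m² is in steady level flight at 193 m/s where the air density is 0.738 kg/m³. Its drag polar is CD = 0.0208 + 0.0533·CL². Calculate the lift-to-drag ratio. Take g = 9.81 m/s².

L/D = 10

In steady level flight, lift balances weight: W = mg = 20900 × 9.81 = 2.0503×10^5 N.
Dynamic pressure q = 0.5 × 0.738 × 193² = 13740 Pa.
CL = W/(q·S) = 2.0503×10^5 / (13740 × 62.6) = 0.2383.
CD = 0.0208 + 0.0533 × 0.2383² = 0.02383.
L/D = CL/CD = 0.2383 / 0.02383 = 10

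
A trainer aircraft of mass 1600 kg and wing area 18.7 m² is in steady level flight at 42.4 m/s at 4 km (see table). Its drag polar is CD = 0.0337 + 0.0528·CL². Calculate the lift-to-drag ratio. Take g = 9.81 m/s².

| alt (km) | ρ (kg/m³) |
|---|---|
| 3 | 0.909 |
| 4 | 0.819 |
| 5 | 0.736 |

L/D = 11.1

At 4 km, from the table: ρ = 0.819 kg/m³.
Weight W = mg = 1600 × 9.81 = 15696 N; in level flight L = W.
q = ½ρv² = ½ × 0.819 × 42.4² = 736.2 Pa.
Required CL = L/(qS) = 15696/(736.2·18.7) = 1.14.
CD = 0.0337 + 0.0528 × 1.14² = 0.1023.
L/D = CL/CD = 1.14 / 0.1023 = 11.1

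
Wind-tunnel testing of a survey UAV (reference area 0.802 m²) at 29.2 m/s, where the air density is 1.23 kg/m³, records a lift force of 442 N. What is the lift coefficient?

CL = 1.05

From L = ½ρv²S·CL, rearranging gives CL = 2L/(ρv²S).
CL = 2 × 442 / (1.23 × 29.2² × 0.802) = 1.05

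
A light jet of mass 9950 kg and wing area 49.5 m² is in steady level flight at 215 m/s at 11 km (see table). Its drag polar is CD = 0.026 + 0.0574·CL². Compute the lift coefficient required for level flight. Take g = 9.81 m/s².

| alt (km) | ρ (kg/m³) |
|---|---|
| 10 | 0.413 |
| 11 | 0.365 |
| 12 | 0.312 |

At 11 km, from the table: ρ = 0.365 kg/m³.
Weight W = mg = 9950 × 9.81 = 97610 N; in level flight L = W.
q = ½ρv² = ½ × 0.365 × 215² = 8436 Pa.
CL = 2W/(ρv²S) = 2×97610/(0.365×215²×49.5) = 0.2337.

CL = 0.234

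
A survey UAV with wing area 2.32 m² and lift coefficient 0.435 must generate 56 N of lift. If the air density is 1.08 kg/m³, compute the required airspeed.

v = 10.1 m/s

L = ½ρv²S·CL ⇒ v = √(2L/(ρ·S·CL))
v = √(2 × 56 / (1.08 × 2.32 × 0.435)) = √102.8 = 10.1 m/s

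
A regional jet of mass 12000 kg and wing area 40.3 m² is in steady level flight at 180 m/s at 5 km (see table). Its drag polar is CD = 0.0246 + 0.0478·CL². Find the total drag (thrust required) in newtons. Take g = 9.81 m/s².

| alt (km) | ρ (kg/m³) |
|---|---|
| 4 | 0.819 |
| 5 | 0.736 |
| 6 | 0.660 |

At 5 km, from the table: ρ = 0.736 kg/m³.
Level flight ⇒ L = W = m·g = 12000 × 9.81 = 1.1772×10^5 N.
Dynamic pressure q = 0.5 × 0.736 × 180² = 11920 Pa.
CL = W/(q·S) = 1.1772×10^5 / (11920 × 40.3) = 0.245.
CD = 0.0246 + 0.0478 × 0.245² = 0.02747.
D = q·S·CD = 11920 × 40.3 × 0.02747 = 13200 N

D = 13200 N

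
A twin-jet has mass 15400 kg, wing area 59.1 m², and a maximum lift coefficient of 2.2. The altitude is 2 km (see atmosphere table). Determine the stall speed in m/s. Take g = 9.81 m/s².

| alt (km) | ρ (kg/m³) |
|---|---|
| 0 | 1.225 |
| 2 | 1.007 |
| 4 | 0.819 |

At 2 km, from the table: ρ = 1.007 kg/m³.
Weight W = mg = 15400 × 9.81 = 1.511×10^5 N.
V_stall = √(2W/(ρ·S·CL,max)) = √(2 × 1.511×10^5 / (1.007 × 59.1 × 2.2))
V_stall = √2308 = 48 m/s

V_stall = 48 m/s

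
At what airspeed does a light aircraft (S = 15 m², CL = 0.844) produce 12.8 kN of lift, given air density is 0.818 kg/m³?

v = 49.7 m/s

L = ½ρv²S·CL ⇒ v = √(2L/(ρ·S·CL))
v = √(2 × 12800 / (0.818 × 15 × 0.844)) = √2472 = 49.7 m/s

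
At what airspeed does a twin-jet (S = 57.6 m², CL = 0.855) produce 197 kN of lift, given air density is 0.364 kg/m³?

L = ½ρv²S·CL ⇒ v = √(2L/(ρ·S·CL))
v = √(2 × 1.97×10^5 / (0.364 × 57.6 × 0.855)) = √21980 = 148 m/s

v = 148 m/s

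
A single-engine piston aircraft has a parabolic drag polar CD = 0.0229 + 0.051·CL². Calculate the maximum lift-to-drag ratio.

For CD = CD0 + K·CL², (L/D)max occurs at CL* = √(CD0/K) and equals 1/(2√(K·CD0)).
(L/D)max = 1/(2√(0.051 × 0.0229)) = 1/(2 × 0.03417) = 14.6

(L/D)max = 14.6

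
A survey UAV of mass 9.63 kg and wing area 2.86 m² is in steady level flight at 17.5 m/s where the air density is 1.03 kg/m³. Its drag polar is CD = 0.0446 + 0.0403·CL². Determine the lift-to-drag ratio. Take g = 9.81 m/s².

In steady level flight, lift balances weight: W = mg = 9.63 × 9.81 = 94.47 N.
q = ½ρv² = ½ × 1.03 × 17.5² = 157.7 Pa.
CL = W/(q·S) = 94.47 / (157.7 × 2.86) = 0.2094.
CD = 0.0446 + 0.0403 × 0.2094² = 0.04637.
L/D = CL/CD = 0.2094 / 0.04637 = 4.52

L/D = 4.52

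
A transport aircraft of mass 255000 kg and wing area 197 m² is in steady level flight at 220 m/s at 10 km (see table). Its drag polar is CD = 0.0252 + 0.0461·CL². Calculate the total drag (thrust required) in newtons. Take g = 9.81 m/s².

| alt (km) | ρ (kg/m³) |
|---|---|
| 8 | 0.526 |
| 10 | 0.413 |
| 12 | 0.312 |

At 10 km, from the table: ρ = 0.413 kg/m³.
Level flight ⇒ L = W = m·g = 255000 × 9.81 = 2.5016×10^6 N.
Dynamic pressure q = 0.5 × 0.413 × 220² = 9995 Pa.
CL = 2W/(ρv²S) = 2×2.5016×10^6/(0.413×220²×197) = 1.271.
CD = 0.0252 + 0.0461 × 1.271² = 0.09961.
D = q·S·CD = 9995 × 197 × 0.09961 = 1.961×10^5 N

D = 1.96×10^5 N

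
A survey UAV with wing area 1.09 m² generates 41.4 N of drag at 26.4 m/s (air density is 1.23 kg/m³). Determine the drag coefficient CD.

CD = 0.0886

From D = ½ρv²S·CD, rearranging gives CD = 2D/(ρv²S).
CD = 2 × 41.4 / (1.23 × 26.4² × 1.09) = 0.0886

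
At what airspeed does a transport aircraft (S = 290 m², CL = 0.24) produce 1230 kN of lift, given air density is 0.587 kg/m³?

L = ½ρv²S·CL ⇒ v = √(2L/(ρ·S·CL))
v = √(2 × 1.23×10^6 / (0.587 × 290 × 0.24)) = √60210 = 245 m/s

v = 245 m/s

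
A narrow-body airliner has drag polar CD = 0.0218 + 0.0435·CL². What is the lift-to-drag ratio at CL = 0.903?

CD = 0.0218 + 0.0435 × 0.903² = 0.05727
L/D = CL/CD = 0.903 / 0.05727 = 15.8

L/D = 15.8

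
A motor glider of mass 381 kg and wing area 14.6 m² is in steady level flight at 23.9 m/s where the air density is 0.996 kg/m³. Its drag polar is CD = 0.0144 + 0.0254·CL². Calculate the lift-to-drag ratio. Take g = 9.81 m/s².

In steady level flight, lift balances weight: W = mg = 381 × 9.81 = 3737.6 N.
q = ½ρv² = ½ × 0.996 × 23.9² = 284.5 Pa.
CL = 2W/(ρv²S) = 2×3737.6/(0.996×23.9²×14.6) = 0.8999.
CD = 0.0144 + 0.0254 × 0.8999² = 0.03497.
L/D = CL/CD = 0.8999 / 0.03497 = 25.7

L/D = 25.7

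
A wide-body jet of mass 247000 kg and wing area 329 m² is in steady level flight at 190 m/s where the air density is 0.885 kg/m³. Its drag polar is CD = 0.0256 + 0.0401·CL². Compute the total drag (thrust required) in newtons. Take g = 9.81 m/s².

In steady level flight, lift balances weight: W = mg = 247000 × 9.81 = 2.4231×10^6 N.
q = ½ρv² = ½ × 0.885 × 190² = 15970 Pa.
CL = 2W/(ρv²S) = 2×2.4231×10^6/(0.885×190²×329) = 0.4611.
CD = 0.0256 + 0.0401 × 0.4611² = 0.03412.
D = q·S·CD = 15970 × 329 × 0.03412 = 1.793×10^5 N

D = 1.79×10^5 N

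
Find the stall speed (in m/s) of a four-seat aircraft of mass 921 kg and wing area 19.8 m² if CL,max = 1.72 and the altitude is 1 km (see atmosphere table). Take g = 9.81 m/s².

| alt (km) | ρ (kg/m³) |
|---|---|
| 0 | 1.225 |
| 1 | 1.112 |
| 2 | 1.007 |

At 1 km, from the table: ρ = 1.112 kg/m³.
Stall occurs when L = W at CL,max. W = mg = 921 × 9.81 = 9035 N.
From L = ½ρV²S·CL,max = W: V_stall = √(2W/(ρSCL,max)) = √(2·9035/(1.112·19.8·1.72))
V_stall = √477.2 = 21.8 m/s

V_stall = 21.8 m/s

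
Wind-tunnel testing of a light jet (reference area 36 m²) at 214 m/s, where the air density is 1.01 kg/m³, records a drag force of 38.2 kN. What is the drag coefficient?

From D = ½ρv²S·CD, rearranging gives CD = 2D/(ρv²S).
CD = 2 × 38200 / (1.01 × 214² × 36) = 0.0459

CD = 0.0459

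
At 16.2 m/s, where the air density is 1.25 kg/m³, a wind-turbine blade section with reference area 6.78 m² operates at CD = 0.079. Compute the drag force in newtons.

D = ½ρv²S·CD = ½ × 1.25 × 16.2² × 6.78 × 0.079 = 87.9 N

D = 87.9 N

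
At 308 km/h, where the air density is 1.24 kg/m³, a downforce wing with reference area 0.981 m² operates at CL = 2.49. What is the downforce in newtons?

Convert speed: v = 308 km/h ÷ 3.6 = 85.56 m/s.
Dynamic pressure q = ½ρv² = ½ × 1.24 × 85.56² = 4538 Pa.
L = q·S·CL = 4538 × 0.981 × 2.49 = 11100 N ≈ 11.1 kN

L = 11100 N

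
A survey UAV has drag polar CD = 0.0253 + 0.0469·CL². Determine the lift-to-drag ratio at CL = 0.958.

L/D = 14

CD = 0.0253 + 0.0469 × 0.958² = 0.06834
L/D = CL/CD = 0.958 / 0.06834 = 14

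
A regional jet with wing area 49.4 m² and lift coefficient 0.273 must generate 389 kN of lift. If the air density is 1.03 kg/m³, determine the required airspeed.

v = 237 m/s

L = ½ρv²S·CL ⇒ v = √(2L/(ρ·S·CL))
v = √(2 × 3.89×10^5 / (1.03 × 49.4 × 0.273)) = √56010 = 237 m/s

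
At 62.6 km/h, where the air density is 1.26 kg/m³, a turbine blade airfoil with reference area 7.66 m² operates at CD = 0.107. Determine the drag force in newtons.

D = 156 N

Convert speed: v = 62.6 km/h ÷ 3.6 = 17.39 m/s.
Dynamic pressure q = ½ρv² = ½ × 1.26 × 17.39² = 190.5 Pa.
D = q·S·CD = 190.5 × 7.66 × 0.107 = 156 N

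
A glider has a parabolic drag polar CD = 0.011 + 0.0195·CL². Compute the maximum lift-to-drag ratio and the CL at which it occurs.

(L/D)max = 34.1, at CL = 0.751

For CD = CD0 + K·CL², (L/D)max occurs at CL* = √(CD0/K) and equals 1/(2√(K·CD0)).
(L/D)max = 1/(2√(0.0195 × 0.011)) = 1/(2 × 0.01465) = 34.1
CL* = √(0.011/0.0195) = 0.751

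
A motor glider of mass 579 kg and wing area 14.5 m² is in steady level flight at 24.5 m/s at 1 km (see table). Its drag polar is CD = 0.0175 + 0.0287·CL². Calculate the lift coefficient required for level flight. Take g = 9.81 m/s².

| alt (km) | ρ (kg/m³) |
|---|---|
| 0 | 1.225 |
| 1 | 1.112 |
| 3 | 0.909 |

At 1 km, from the table: ρ = 1.112 kg/m³.
Level flight ⇒ L = W = m·g = 579 × 9.81 = 5680 N.
q = ½ρv² = ½ × 1.112 × 24.5² = 333.7 Pa.
Required CL = L/(qS) = 5680/(333.7·14.5) = 1.174.

CL = 1.17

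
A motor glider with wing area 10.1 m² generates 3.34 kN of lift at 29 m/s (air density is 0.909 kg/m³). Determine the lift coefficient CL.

From L = ½ρv²S·CL, rearranging gives CL = 2L/(ρv²S).
CL = 2 × 3340 / (0.909 × 29² × 10.1) = 0.865

CL = 0.865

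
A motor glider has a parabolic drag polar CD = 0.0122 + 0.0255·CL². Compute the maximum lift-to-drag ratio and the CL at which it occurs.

(L/D)max = 28.3, at CL = 0.692

For CD = CD0 + K·CL², (L/D)max occurs at CL* = √(CD0/K) and equals 1/(2√(K·CD0)).
(L/D)max = 1/(2√(0.0255 × 0.0122)) = 1/(2 × 0.01764) = 28.3
CL* = √(0.0122/0.0255) = 0.692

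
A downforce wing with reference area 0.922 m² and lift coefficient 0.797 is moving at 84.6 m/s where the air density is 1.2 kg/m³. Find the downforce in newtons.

L = 3160 N

L = ½ρv²S·CL = ½ × 1.2 × 84.6² × 0.922 × 0.797 = 3160 N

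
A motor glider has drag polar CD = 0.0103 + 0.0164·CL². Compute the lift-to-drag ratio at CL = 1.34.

L/D = 33.7

CD = 0.0103 + 0.0164 × 1.34² = 0.03975
L/D = CL/CD = 1.34 / 0.03975 = 33.7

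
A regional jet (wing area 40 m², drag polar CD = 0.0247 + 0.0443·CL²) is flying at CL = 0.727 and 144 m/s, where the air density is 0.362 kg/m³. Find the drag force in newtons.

CD = 0.0247 + 0.0443 × 0.727² = 0.04811
D = ½ρv²S·CD = ½ × 0.362 × 144² × 40 × 0.04811 = 7220 N

D = 7220 N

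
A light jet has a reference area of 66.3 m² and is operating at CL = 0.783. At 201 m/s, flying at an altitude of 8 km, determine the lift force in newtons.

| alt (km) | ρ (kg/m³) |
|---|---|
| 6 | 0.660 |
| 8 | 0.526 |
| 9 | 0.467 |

L = 5.52×10^5 N

At 8 km, from the table: ρ = 0.526 kg/m³.
L = ½ρv²S·CL = ½ × 0.526 × 201² × 66.3 × 0.783 = 5.52×10^5 N ≈ 552 kN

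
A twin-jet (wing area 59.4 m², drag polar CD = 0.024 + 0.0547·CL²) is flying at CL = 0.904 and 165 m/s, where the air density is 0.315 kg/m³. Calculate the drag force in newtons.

D = 17500 N

CD = 0.024 + 0.0547 × 0.904² = 0.0687
D = ½ρv²S·CD = ½ × 0.315 × 165² × 59.4 × 0.0687 = 17500 N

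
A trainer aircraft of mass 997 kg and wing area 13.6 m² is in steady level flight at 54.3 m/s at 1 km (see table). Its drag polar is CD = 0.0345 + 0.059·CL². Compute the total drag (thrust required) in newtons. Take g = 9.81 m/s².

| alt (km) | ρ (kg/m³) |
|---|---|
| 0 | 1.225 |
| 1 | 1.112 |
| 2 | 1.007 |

At 1 km, from the table: ρ = 1.112 kg/m³.
Weight W = mg = 997 × 9.81 = 9780.6 N; in level flight L = W.
Dynamic pressure q = 0.5 × 1.112 × 54.3² = 1639 Pa.
CL = 2W/(ρv²S) = 2×9780.6/(1.112×54.3²×13.6) = 0.4387.
CD = 0.0345 + 0.059 × 0.4387² = 0.04585.
D = q·S·CD = 1639 × 13.6 × 0.04585 = 1022 N

D = 1020 N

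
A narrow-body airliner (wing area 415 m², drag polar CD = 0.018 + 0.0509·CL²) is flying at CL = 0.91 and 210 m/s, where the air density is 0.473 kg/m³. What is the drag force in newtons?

CD = 0.018 + 0.0509 × 0.91² = 0.06015
D = ½ρv²S·CD = ½ × 0.473 × 210² × 415 × 0.06015 = 2.6×10^5 N

D = 2.6×10^5 N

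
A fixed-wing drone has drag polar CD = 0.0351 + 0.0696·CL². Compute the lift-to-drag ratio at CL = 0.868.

CD = 0.0351 + 0.0696 × 0.868² = 0.08754
L/D = CL/CD = 0.868 / 0.08754 = 9.92

L/D = 9.92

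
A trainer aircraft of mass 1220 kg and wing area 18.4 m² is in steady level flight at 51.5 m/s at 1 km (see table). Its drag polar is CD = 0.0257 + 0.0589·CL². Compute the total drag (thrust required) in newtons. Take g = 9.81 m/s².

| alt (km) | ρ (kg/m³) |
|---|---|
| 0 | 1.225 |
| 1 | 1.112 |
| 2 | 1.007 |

At 1 km, from the table: ρ = 1.112 kg/m³.
In steady level flight, lift balances weight: W = mg = 1220 × 9.81 = 11968 N.
Dynamic pressure q = 0.5 × 1.112 × 51.5² = 1475 Pa.
CL = W/(q·S) = 11968 / (1475 × 18.4) = 0.4411.
CD = 0.0257 + 0.0589 × 0.4411² = 0.03716.
D = q·S·CD = 1475 × 18.4 × 0.03716 = 1008 N

D = 1010 N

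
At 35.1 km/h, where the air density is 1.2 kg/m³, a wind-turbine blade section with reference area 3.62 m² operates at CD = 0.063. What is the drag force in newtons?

D = 13 N

Convert speed: v = 35.1 km/h ÷ 3.6 = 9.75 m/s.
Dynamic pressure q = ½ρv² = ½ × 1.2 × 9.75² = 57.04 Pa.
D = q·S·CD = 57.04 × 3.62 × 0.063 = 13 N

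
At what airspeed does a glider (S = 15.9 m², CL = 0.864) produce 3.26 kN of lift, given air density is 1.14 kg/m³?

v = 20.4 m/s

L = ½ρv²S·CL ⇒ v = √(2L/(ρ·S·CL))
v = √(2 × 3260 / (1.14 × 15.9 × 0.864)) = √416.3 = 20.4 m/s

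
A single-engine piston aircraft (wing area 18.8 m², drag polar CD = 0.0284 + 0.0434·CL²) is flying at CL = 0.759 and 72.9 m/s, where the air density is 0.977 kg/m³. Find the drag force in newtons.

CD = 0.0284 + 0.0434 × 0.759² = 0.0534
D = ½ρv²S·CD = ½ × 0.977 × 72.9² × 18.8 × 0.0534 = 2610 N

D = 2610 N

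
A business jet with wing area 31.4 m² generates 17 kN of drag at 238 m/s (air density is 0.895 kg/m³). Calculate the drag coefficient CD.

From D = ½ρv²S·CD, rearranging gives CD = 2D/(ρv²S).
CD = 2 × 17000 / (0.895 × 238² × 31.4) = 0.0214

CD = 0.0214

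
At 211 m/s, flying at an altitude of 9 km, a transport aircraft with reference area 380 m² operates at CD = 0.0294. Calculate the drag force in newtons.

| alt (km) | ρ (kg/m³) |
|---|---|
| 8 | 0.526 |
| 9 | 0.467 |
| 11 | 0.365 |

At 9 km, from the table: ρ = 0.467 kg/m³.
Dynamic pressure q = ½ρv² = ½ × 0.467 × 211² = 10400 Pa.
D = q·S·CD = 10400 × 380 × 0.0294 = 1.16×10^5 N ≈ 116 kN

D = 1.16×10^5 N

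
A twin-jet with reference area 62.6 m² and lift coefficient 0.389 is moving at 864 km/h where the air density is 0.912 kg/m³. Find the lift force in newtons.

Convert speed: v = 864 km/h ÷ 3.6 = 240 m/s.
L = ½ρv²S·CL = ½ × 0.912 × 240² × 62.6 × 0.389 = 6.4×10^5 N ≈ 640 kN

L = 6.4×10^5 N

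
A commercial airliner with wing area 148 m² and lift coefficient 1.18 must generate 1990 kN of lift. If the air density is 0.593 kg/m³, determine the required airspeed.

L = ½ρv²S·CL ⇒ v = √(2L/(ρ·S·CL))
v = √(2 × 1.99×10^6 / (0.593 × 148 × 1.18)) = √38430 = 196 m/s

v = 196 m/s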